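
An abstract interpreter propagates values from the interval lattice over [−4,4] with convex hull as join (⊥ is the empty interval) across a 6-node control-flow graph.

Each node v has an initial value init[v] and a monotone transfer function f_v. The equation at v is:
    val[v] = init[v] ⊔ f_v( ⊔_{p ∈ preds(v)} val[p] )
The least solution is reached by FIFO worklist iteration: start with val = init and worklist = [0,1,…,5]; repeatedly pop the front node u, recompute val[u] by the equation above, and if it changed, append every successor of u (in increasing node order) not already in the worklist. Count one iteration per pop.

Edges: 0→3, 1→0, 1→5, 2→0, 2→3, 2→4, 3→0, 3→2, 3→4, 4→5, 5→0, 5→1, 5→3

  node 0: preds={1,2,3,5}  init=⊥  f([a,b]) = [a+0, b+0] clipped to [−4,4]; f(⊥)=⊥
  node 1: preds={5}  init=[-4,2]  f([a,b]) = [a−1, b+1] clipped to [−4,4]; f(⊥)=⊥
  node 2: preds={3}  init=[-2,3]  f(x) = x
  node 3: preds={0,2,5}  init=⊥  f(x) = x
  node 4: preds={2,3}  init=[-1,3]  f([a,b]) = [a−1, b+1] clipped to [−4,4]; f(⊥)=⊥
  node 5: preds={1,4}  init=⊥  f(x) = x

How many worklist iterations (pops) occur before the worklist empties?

17

Worklist (17 pops):
  #1 pop 0: in=[-4,3] → [-4,3] (was ⊥); enqueue []
  #2 pop 1: in=⊥ → [-4,2] (no change)
  #3 pop 2: in=⊥ → [-2,3] (no change)
  #4 pop 3: in=[-4,3] → [-4,3] (was ⊥); enqueue [0,2]
  #5 pop 4: in=[-4,3] → [-4,4] (was [-1,3]); enqueue []
  #6 pop 5: in=[-4,4] → [-4,4] (was ⊥); enqueue [1,3]
  #7 pop 0: in=[-4,4] → [-4,4] (was [-4,3]); enqueue []
  #8 pop 2: in=[-4,3] → [-4,3] (was [-2,3]); enqueue [0,4]
  #9 pop 1: in=[-4,4] → [-4,4] (was [-4,2]); enqueue [5]
  #10 pop 3: in=[-4,4] → [-4,4] (was [-4,3]); enqueue [2]
  #11 pop 0: in=[-4,4] → [-4,4] (no change)
  #12 pop 4: in=[-4,4] → [-4,4] (no change)
  #13 pop 5: in=[-4,4] → [-4,4] (no change)
  #14 pop 2: in=[-4,4] → [-4,4] (was [-4,3]); enqueue [0,3,4]
  #15 pop 0: in=[-4,4] → [-4,4] (no change)
  #16 pop 3: in=[-4,4] → [-4,4] (no change)
  #17 pop 4: in=[-4,4] → [-4,4] (no change)

Fixpoint:
  val[0] = [-4,4]
  val[1] = [-4,4]
  val[2] = [-4,4]
  val[3] = [-4,4]
  val[4] = [-4,4]
  val[5] = [-4,4]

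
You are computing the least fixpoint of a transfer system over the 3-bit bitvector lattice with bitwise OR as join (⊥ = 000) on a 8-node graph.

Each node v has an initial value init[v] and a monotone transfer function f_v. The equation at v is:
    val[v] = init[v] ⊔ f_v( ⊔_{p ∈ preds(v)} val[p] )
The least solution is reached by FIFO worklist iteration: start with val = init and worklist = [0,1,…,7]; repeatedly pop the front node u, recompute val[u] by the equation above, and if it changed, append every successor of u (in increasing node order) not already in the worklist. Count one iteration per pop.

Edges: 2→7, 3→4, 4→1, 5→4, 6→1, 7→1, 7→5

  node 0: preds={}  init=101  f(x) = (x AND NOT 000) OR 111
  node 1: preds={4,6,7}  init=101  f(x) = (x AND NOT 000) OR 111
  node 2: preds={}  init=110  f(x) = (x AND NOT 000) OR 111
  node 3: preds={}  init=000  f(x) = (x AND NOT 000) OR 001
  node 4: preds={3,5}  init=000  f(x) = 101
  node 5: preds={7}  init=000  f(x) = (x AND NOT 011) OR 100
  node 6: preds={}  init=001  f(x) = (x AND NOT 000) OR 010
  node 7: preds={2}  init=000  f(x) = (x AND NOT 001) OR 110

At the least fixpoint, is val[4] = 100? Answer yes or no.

Trace (11 dequeues):
  [1] u=0 | in 000 | out 111 | prev 101 | push {}
  [2] u=1 | in 001 | out 111 | prev 101 | push {}
  [3] u=2 | in 000 | out 111 | prev 110 | push {}
  [4] u=3 | in 000 | out 001 | prev 000 | push {}
  [5] u=4 | in 001 | out 101 | prev 000 | push {1}
  [6] u=5 | in 000 | out 100 | prev 000 | push {4}
  [7] u=6 | in 000 | out 011 | prev 001 | push {}
  [8] u=7 | in 111 | out 110 | prev 000 | push {5}
  [9] u=1 | in 111 | out 111 | ==
  [10] u=4 | in 101 | out 101 | ==
  [11] u=5 | in 110 | out 100 | ==

Converged values:
  [0] 111
  [1] 111
  [2] 111
  [3] 001
  [4] 101
  [5] 100
  [6] 011
  [7] 110

no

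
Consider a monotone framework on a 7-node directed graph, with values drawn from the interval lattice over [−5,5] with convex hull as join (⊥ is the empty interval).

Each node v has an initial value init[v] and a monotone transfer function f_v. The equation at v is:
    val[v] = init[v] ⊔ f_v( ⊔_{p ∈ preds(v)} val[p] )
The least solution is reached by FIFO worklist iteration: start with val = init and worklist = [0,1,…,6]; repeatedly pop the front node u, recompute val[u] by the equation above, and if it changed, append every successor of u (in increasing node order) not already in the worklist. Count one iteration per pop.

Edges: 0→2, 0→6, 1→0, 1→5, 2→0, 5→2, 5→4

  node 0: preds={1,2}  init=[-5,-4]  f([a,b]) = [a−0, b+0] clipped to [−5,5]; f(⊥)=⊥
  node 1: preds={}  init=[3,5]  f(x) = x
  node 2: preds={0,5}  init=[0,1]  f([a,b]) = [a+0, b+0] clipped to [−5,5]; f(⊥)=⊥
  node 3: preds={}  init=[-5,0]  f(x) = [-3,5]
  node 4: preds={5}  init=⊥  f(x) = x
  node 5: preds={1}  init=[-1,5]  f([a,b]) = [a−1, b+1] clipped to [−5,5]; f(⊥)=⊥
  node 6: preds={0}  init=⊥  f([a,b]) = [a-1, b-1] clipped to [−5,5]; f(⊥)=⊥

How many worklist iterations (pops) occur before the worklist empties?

Trace (8 dequeues):
  [1] u=0 | in [0,5] | out [-5,5] | prev [-5,-4] | push {}
  [2] u=1 | in ⊥ | out [3,5] | ==
  [3] u=2 | in [-5,5] | out [-5,5] | prev [0,1] | push {0}
  [4] u=3 | in ⊥ | out [-5,5] | prev [-5,0] | push {}
  [5] u=4 | in [-1,5] | out [-1,5] | prev ⊥ | push {}
  [6] u=5 | in [3,5] | out [-1,5] | ==
  [7] u=6 | in [-5,5] | out [-5,4] | prev ⊥ | push {}
  [8] u=0 | in [-5,5] | out [-5,5] | ==

Converged values:
  [0] [-5,5]
  [1] [3,5]
  [2] [-5,5]
  [3] [-5,5]
  [4] [-1,5]
  [5] [-1,5]
  [6] [-5,4]

8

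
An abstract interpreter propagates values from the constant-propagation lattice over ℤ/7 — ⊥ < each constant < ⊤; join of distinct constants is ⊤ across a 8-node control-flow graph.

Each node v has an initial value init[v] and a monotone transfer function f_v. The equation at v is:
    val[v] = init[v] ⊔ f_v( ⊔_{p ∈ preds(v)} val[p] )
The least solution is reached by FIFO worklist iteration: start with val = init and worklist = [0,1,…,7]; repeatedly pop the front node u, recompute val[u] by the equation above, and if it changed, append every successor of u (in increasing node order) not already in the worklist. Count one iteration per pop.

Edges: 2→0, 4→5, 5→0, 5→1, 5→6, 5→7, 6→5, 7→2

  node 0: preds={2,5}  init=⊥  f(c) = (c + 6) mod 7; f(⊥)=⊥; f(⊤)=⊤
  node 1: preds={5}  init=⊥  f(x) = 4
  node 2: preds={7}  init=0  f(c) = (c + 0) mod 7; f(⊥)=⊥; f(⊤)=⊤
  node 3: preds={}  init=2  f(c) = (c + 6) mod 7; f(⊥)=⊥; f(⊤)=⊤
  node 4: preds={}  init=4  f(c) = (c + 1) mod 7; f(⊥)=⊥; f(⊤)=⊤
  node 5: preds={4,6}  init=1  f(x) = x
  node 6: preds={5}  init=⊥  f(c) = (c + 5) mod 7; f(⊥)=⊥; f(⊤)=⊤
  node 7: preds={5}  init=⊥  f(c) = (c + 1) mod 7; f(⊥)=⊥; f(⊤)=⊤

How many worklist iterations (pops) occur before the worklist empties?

13

Worklist (13 pops):
  #1 pop 0: in=⊤ → ⊤ (was ⊥); enqueue []
  #2 pop 1: in=1 → 4 (was ⊥); enqueue []
  #3 pop 2: in=⊥ → 0 (no change)
  #4 pop 3: in=⊥ → 2 (no change)
  #5 pop 4: in=⊥ → 4 (no change)
  #6 pop 5: in=4 → ⊤ (was 1); enqueue [0,1]
  #7 pop 6: in=⊤ → ⊤ (was ⊥); enqueue [5]
  #8 pop 7: in=⊤ → ⊤ (was ⊥); enqueue [2]
  #9 pop 0: in=⊤ → ⊤ (no change)
  #10 pop 1: in=⊤ → 4 (no change)
  #11 pop 5: in=⊤ → ⊤ (no change)
  #12 pop 2: in=⊤ → ⊤ (was 0); enqueue [0]
  #13 pop 0: in=⊤ → ⊤ (no change)

Fixpoint:
  val[0] = ⊤
  val[1] = 4
  val[2] = ⊤
  val[3] = 2
  val[4] = 4
  val[5] = ⊤
  val[6] = ⊤
  val[7] = ⊤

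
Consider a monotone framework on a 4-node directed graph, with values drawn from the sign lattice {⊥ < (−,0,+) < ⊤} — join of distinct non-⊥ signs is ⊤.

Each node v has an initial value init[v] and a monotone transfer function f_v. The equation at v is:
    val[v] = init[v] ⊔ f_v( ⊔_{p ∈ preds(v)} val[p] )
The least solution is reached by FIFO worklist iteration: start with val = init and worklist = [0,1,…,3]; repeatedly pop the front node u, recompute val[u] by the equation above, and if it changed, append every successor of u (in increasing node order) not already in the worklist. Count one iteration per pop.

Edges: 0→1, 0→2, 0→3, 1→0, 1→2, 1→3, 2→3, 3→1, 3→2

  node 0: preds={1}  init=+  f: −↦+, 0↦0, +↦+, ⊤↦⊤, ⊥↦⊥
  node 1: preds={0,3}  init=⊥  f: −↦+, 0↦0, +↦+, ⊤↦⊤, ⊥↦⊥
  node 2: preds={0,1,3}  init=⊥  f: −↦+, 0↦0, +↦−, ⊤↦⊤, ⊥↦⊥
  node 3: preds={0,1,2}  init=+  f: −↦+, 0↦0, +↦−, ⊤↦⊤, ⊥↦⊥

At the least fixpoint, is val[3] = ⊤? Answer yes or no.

Trace (11 dequeues):
  [1] u=0 | in ⊥ | out + | ==
  [2] u=1 | in + | out + | prev ⊥ | push {0}
  [3] u=2 | in + | out − | prev ⊥ | push {}
  [4] u=3 | in ⊤ | out ⊤ | prev + | push {1,2}
  [5] u=0 | in + | out + | ==
  [6] u=1 | in ⊤ | out ⊤ | prev + | push {0,3}
  [7] u=2 | in ⊤ | out ⊤ | prev − | push {}
  [8] u=0 | in ⊤ | out ⊤ | prev + | push {1,2}
  [9] u=3 | in ⊤ | out ⊤ | ==
  [10] u=1 | in ⊤ | out ⊤ | ==
  [11] u=2 | in ⊤ | out ⊤ | ==

Converged values:
  [0] ⊤
  [1] ⊤
  [2] ⊤
  [3] ⊤

yes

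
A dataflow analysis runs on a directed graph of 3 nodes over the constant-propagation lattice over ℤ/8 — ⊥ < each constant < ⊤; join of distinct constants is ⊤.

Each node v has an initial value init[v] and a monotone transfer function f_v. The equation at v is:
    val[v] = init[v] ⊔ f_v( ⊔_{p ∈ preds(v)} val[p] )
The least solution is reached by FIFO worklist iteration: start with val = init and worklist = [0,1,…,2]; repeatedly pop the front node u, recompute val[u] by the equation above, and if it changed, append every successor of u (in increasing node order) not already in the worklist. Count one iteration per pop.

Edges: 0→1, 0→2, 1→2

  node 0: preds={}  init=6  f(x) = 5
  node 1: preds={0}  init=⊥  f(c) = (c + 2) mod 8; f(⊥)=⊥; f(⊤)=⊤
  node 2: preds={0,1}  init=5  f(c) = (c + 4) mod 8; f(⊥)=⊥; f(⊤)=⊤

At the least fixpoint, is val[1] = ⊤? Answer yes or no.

yes

Worklist (3 pops):
  #1 pop 0: in=⊥ → ⊤ (was 6); enqueue []
  #2 pop 1: in=⊤ → ⊤ (was ⊥); enqueue []
  #3 pop 2: in=⊤ → ⊤ (was 5); enqueue []

Fixpoint:
  val[0] = ⊤
  val[1] = ⊤
  val[2] = ⊤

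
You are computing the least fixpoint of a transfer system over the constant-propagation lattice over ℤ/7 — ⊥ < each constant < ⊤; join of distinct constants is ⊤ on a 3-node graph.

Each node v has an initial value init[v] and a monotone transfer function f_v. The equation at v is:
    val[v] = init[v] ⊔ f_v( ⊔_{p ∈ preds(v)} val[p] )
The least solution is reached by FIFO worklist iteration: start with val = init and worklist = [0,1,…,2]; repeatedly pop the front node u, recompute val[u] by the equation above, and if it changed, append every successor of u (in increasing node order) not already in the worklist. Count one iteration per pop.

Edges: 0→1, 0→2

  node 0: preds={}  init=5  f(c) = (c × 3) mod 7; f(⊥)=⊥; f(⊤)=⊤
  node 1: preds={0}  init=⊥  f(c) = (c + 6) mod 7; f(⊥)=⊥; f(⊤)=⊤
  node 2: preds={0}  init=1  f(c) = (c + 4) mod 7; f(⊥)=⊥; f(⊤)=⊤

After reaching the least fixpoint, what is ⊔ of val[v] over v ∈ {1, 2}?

⊤

Iteration log — 3 steps:
  step 1. node 0  ⊔preds=⊥  new=5  stable
  step 2. node 1  ⊔preds=5  new=4  old=⊥  +wl: 
  step 3. node 2  ⊔preds=5  new=⊤  old=1  +wl: 

Least fixpoint reached:
  node 0: 5
  node 1: 4
  node 2: ⊤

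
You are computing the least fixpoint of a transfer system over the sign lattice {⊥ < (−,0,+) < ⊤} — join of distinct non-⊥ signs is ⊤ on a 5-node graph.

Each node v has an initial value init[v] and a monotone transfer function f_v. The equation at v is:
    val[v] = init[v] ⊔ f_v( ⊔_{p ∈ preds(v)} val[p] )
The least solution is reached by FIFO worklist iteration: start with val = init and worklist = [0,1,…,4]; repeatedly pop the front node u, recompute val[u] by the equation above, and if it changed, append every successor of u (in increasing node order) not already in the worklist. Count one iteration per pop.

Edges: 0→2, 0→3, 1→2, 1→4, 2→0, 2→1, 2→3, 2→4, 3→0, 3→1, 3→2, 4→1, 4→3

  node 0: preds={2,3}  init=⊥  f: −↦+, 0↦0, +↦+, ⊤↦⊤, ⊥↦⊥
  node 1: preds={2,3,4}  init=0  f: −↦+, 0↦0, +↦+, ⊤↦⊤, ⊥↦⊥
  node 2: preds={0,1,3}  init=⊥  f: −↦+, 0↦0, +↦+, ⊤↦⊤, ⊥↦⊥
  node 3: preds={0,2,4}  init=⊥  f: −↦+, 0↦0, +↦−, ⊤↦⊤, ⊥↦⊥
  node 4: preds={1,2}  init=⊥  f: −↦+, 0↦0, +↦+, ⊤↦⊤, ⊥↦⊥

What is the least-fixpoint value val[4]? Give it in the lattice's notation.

Trace (9 dequeues):
  [1] u=0 | in ⊥ | out ⊥ | ==
  [2] u=1 | in ⊥ | out 0 | ==
  [3] u=2 | in 0 | out 0 | prev ⊥ | push {0,1}
  [4] u=3 | in 0 | out 0 | prev ⊥ | push {2}
  [5] u=4 | in 0 | out 0 | prev ⊥ | push {3}
  [6] u=0 | in 0 | out 0 | prev ⊥ | push {}
  [7] u=1 | in 0 | out 0 | ==
  [8] u=2 | in 0 | out 0 | ==
  [9] u=3 | in 0 | out 0 | ==

Converged values:
  [0] 0
  [1] 0
  [2] 0
  [3] 0
  [4] 0

0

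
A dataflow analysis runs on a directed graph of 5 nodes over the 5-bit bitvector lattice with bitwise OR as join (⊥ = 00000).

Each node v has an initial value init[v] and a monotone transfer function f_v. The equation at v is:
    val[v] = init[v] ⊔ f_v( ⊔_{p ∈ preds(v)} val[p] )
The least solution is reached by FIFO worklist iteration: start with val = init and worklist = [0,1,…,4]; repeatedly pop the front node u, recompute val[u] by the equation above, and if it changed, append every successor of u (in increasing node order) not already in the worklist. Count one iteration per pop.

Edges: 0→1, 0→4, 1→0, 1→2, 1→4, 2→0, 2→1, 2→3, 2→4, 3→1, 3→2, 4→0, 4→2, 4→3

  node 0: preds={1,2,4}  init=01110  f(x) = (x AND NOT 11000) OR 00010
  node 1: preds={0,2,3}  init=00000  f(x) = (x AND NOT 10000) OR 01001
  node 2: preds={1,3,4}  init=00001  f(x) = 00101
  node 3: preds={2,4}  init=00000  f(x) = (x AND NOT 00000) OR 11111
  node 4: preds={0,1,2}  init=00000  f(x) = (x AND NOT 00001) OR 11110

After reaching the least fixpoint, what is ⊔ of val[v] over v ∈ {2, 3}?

Trace (9 dequeues):
  [1] u=0 | in 00001 | out 01111 | prev 01110 | push {}
  [2] u=1 | in 01111 | out 01111 | prev 00000 | push {0}
  [3] u=2 | in 01111 | out 00101 | prev 00001 | push {1}
  [4] u=3 | in 00101 | out 11111 | prev 00000 | push {2}
  [5] u=4 | in 01111 | out 11110 | prev 00000 | push {3}
  [6] u=0 | in 11111 | out 01111 | ==
  [7] u=1 | in 11111 | out 01111 | ==
  [8] u=2 | in 11111 | out 00101 | ==
  [9] u=3 | in 11111 | out 11111 | ==

Converged values:
  [0] 01111
  [1] 01111
  [2] 00101
  [3] 11111
  [4] 11110

11111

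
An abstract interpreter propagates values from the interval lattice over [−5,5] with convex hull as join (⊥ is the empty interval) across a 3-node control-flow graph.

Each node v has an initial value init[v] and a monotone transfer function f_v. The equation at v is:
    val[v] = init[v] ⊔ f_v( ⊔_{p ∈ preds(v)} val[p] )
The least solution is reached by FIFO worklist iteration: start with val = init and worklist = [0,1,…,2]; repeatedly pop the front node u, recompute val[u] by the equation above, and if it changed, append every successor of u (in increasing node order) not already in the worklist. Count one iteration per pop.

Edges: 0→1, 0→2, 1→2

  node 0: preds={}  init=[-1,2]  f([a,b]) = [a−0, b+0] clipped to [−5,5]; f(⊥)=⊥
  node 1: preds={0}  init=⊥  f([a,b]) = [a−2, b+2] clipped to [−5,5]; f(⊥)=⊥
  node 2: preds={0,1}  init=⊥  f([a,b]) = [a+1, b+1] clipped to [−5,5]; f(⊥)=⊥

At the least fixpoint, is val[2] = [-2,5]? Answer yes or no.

yes

Trace (3 dequeues):
  [1] u=0 | in ⊥ | out [-1,2] | ==
  [2] u=1 | in [-1,2] | out [-3,4] | prev ⊥ | push {}
  [3] u=2 | in [-3,4] | out [-2,5] | prev ⊥ | push {}

Converged values:
  [0] [-1,2]
  [1] [-3,4]
  [2] [-2,5]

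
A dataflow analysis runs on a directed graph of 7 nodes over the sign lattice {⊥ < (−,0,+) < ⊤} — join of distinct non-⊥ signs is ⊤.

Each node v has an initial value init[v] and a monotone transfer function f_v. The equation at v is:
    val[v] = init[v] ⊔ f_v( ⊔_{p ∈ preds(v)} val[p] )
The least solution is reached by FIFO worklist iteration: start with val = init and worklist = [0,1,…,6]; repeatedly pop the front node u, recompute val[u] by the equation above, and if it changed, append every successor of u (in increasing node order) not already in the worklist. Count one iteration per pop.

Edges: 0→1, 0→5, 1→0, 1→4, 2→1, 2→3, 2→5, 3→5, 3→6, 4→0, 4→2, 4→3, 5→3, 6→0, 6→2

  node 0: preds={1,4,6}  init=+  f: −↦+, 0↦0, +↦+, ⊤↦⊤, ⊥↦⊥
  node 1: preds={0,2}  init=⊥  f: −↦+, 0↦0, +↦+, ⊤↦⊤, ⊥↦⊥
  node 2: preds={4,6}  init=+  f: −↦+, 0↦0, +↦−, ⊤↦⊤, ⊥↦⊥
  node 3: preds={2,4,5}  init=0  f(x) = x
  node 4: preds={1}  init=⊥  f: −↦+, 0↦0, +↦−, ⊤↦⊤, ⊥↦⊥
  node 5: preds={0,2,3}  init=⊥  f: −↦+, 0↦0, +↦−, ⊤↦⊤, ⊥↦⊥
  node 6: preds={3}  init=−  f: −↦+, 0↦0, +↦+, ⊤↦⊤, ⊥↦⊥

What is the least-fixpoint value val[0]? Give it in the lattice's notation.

⊤

Trace (17 dequeues):
  [1] u=0 | in − | out + | ==
  [2] u=1 | in + | out + | prev ⊥ | push {0}
  [3] u=2 | in − | out + | ==
  [4] u=3 | in + | out ⊤ | prev 0 | push {}
  [5] u=4 | in + | out − | prev ⊥ | push {2,3}
  [6] u=5 | in ⊤ | out ⊤ | prev ⊥ | push {}
  [7] u=6 | in ⊤ | out ⊤ | prev − | push {}
  [8] u=0 | in ⊤ | out ⊤ | prev + | push {1,5}
  [9] u=2 | in ⊤ | out ⊤ | prev + | push {}
  [10] u=3 | in ⊤ | out ⊤ | ==
  [11] u=1 | in ⊤ | out ⊤ | prev + | push {0,4}
  [12] u=5 | in ⊤ | out ⊤ | ==
  [13] u=0 | in ⊤ | out ⊤ | ==
  [14] u=4 | in ⊤ | out ⊤ | prev − | push {0,2,3}
  [15] u=0 | in ⊤ | out ⊤ | ==
  [16] u=2 | in ⊤ | out ⊤ | ==
  [17] u=3 | in ⊤ | out ⊤ | ==

Converged values:
  [0] ⊤
  [1] ⊤
  [2] ⊤
  [3] ⊤
  [4] ⊤
  [5] ⊤
  [6] ⊤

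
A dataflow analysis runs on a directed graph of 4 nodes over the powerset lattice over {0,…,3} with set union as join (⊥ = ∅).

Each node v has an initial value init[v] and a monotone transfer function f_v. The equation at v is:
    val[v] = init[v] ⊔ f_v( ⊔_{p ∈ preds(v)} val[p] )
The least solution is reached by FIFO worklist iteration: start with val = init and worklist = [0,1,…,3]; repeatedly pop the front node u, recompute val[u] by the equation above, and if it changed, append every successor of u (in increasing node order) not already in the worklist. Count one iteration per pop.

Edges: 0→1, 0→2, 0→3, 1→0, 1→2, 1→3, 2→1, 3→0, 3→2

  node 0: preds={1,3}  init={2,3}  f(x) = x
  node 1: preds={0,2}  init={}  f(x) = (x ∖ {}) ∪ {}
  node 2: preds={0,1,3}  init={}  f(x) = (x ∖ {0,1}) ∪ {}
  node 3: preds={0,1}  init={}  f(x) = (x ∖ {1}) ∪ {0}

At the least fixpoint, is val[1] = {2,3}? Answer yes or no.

Iteration log — 9 steps:
  step 1. node 0  ⊔preds={}  new={2,3}  stable
  step 2. node 1  ⊔preds={2,3}  new={2,3}  old={}  +wl: 0
  step 3. node 2  ⊔preds={2,3}  new={2,3}  old={}  +wl: 1
  step 4. node 3  ⊔preds={2,3}  new={0,2,3}  old={}  +wl: 2
  step 5. node 0  ⊔preds={0,2,3}  new={0,2,3}  old={2,3}  +wl: 3
  step 6. node 1  ⊔preds={0,2,3}  new={0,2,3}  old={2,3}  +wl: 0
  step 7. node 2  ⊔preds={0,2,3}  new={2,3}  stable
  step 8. node 3  ⊔preds={0,2,3}  new={0,2,3}  stable
  step 9. node 0  ⊔preds={0,2,3}  new={0,2,3}  stable

Least fixpoint reached:
  node 0: {0,2,3}
  node 1: {0,2,3}
  node 2: {2,3}
  node 3: {0,2,3}

no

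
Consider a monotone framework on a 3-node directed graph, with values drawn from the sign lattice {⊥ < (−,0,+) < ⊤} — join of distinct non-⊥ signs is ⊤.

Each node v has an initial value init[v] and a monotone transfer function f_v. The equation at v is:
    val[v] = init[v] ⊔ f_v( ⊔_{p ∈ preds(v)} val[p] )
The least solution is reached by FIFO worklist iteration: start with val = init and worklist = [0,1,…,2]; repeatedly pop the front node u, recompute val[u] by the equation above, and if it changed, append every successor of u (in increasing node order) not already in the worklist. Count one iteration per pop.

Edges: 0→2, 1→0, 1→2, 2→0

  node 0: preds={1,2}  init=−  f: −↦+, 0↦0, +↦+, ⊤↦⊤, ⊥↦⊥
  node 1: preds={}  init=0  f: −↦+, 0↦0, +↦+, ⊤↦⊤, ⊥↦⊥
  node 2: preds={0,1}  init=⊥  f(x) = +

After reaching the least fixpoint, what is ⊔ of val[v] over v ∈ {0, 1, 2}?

Trace (4 dequeues):
  [1] u=0 | in 0 | out ⊤ | prev − | push {}
  [2] u=1 | in ⊥ | out 0 | ==
  [3] u=2 | in ⊤ | out + | prev ⊥ | push {0}
  [4] u=0 | in ⊤ | out ⊤ | ==

Converged values:
  [0] ⊤
  [1] 0
  [2] +

⊤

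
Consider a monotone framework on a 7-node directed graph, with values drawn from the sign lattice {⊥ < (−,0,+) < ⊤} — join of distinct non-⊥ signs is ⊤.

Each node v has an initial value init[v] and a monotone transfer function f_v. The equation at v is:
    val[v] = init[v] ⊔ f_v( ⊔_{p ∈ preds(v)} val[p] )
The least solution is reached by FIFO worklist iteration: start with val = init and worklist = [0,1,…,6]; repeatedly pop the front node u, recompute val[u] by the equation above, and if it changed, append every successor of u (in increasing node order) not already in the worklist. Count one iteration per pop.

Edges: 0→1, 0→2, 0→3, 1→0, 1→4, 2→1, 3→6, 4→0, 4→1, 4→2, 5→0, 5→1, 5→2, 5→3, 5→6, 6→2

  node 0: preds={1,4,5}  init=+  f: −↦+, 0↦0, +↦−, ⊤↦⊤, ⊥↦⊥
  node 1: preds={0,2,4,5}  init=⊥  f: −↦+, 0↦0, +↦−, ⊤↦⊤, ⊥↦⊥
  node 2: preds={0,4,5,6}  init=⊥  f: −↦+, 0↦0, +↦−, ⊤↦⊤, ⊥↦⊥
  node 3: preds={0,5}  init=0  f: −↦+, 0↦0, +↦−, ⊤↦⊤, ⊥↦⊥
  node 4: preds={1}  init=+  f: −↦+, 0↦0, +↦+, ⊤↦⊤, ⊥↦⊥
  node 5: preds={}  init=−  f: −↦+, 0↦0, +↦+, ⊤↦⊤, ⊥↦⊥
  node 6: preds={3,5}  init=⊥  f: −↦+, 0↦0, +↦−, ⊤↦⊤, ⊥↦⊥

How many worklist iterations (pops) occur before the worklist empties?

10

Iteration log — 10 steps:
  step 1. node 0  ⊔preds=⊤  new=⊤  old=+  +wl: 
  step 2. node 1  ⊔preds=⊤  new=⊤  old=⊥  +wl: 0
  step 3. node 2  ⊔preds=⊤  new=⊤  old=⊥  +wl: 1
  step 4. node 3  ⊔preds=⊤  new=⊤  old=0  +wl: 
  step 5. node 4  ⊔preds=⊤  new=⊤  old=+  +wl: 2
  step 6. node 5  ⊔preds=⊥  new=−  stable
  step 7. node 6  ⊔preds=⊤  new=⊤  old=⊥  +wl: 
  step 8. node 0  ⊔preds=⊤  new=⊤  stable
  step 9. node 1  ⊔preds=⊤  new=⊤  stable
  step 10. node 2  ⊔preds=⊤  new=⊤  stable

Least fixpoint reached:
  node 0: ⊤
  node 1: ⊤
  node 2: ⊤
  node 3: ⊤
  node 4: ⊤
  node 5: −
  node 6: ⊤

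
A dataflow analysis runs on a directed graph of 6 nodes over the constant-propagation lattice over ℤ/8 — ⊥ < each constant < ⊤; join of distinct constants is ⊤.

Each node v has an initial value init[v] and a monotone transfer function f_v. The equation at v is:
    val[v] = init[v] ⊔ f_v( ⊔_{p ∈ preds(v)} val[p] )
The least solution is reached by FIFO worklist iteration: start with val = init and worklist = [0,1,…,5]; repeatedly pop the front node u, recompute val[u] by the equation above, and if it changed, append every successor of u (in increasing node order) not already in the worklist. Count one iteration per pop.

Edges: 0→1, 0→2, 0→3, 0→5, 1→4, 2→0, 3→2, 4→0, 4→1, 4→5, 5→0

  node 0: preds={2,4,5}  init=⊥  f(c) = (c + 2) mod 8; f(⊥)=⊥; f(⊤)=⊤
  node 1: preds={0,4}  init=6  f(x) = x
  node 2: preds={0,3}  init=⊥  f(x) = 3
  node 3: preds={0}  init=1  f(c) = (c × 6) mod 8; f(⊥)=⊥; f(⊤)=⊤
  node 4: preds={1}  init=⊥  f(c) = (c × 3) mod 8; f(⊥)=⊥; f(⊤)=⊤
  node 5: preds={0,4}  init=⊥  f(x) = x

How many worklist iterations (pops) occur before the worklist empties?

Worklist (16 pops):
  #1 pop 0: in=⊥ → ⊥ (no change)
  #2 pop 1: in=⊥ → 6 (no change)
  #3 pop 2: in=1 → 3 (was ⊥); enqueue [0]
  #4 pop 3: in=⊥ → 1 (no change)
  #5 pop 4: in=6 → 2 (was ⊥); enqueue [1]
  #6 pop 5: in=2 → 2 (was ⊥); enqueue []
  #7 pop 0: in=⊤ → ⊤ (was ⊥); enqueue [2,3,5]
  #8 pop 1: in=⊤ → ⊤ (was 6); enqueue [4]
  #9 pop 2: in=⊤ → 3 (no change)
  #10 pop 3: in=⊤ → ⊤ (was 1); enqueue [2]
  #11 pop 5: in=⊤ → ⊤ (was 2); enqueue [0]
  #12 pop 4: in=⊤ → ⊤ (was 2); enqueue [1,5]
  #13 pop 2: in=⊤ → 3 (no change)
  #14 pop 0: in=⊤ → ⊤ (no change)
  #15 pop 1: in=⊤ → ⊤ (no change)
  #16 pop 5: in=⊤ → ⊤ (no change)

Fixpoint:
  val[0] = ⊤
  val[1] = ⊤
  val[2] = 3
  val[3] = ⊤
  val[4] = ⊤
  val[5] = ⊤

16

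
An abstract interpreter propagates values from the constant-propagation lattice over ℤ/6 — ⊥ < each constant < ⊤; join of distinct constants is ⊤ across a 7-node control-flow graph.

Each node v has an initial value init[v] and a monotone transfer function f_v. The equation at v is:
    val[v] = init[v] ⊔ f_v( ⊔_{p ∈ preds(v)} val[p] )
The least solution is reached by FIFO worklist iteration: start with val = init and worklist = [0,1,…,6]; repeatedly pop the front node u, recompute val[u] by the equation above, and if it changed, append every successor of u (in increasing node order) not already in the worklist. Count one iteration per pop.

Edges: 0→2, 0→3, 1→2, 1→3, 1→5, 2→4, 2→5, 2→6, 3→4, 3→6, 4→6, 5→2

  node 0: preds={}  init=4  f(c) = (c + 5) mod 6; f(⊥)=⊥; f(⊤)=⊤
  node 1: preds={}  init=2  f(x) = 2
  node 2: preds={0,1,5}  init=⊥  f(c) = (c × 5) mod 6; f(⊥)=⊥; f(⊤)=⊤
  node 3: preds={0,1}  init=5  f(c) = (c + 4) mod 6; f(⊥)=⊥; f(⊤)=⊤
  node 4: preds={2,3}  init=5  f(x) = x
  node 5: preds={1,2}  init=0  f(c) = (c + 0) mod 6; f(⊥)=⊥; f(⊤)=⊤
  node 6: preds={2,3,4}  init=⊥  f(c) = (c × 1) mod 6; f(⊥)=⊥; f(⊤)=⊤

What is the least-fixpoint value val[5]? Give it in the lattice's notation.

Worklist (8 pops):
  #1 pop 0: in=⊥ → 4 (no change)
  #2 pop 1: in=⊥ → 2 (no change)
  #3 pop 2: in=⊤ → ⊤ (was ⊥); enqueue []
  #4 pop 3: in=⊤ → ⊤ (was 5); enqueue []
  #5 pop 4: in=⊤ → ⊤ (was 5); enqueue []
  #6 pop 5: in=⊤ → ⊤ (was 0); enqueue [2]
  #7 pop 6: in=⊤ → ⊤ (was ⊥); enqueue []
  #8 pop 2: in=⊤ → ⊤ (no change)

Fixpoint:
  val[0] = 4
  val[1] = 2
  val[2] = ⊤
  val[3] = ⊤
  val[4] = ⊤
  val[5] = ⊤
  val[6] = ⊤

⊤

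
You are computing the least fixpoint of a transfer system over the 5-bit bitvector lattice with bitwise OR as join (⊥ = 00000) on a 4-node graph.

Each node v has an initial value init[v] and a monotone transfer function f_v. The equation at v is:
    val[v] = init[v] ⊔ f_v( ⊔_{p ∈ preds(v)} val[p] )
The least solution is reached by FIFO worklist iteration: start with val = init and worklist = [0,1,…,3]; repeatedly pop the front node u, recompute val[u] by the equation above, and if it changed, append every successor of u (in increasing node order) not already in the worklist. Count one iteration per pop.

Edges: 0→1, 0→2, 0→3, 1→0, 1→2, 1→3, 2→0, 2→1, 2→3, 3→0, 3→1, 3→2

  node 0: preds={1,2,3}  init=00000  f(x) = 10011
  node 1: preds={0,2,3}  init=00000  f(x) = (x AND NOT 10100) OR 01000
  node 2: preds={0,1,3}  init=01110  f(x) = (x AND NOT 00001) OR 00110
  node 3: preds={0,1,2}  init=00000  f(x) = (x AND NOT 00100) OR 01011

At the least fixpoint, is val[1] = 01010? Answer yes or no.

no

Trace (7 dequeues):
  [1] u=0 | in 01110 | out 10011 | prev 00000 | push {}
  [2] u=1 | in 11111 | out 01011 | prev 00000 | push {0}
  [3] u=2 | in 11011 | out 11110 | prev 01110 | push {1}
  [4] u=3 | in 11111 | out 11011 | prev 00000 | push {2}
  [5] u=0 | in 11111 | out 10011 | ==
  [6] u=1 | in 11111 | out 01011 | ==
  [7] u=2 | in 11011 | out 11110 | ==

Converged values:
  [0] 10011
  [1] 01011
  [2] 11110
  [3] 11011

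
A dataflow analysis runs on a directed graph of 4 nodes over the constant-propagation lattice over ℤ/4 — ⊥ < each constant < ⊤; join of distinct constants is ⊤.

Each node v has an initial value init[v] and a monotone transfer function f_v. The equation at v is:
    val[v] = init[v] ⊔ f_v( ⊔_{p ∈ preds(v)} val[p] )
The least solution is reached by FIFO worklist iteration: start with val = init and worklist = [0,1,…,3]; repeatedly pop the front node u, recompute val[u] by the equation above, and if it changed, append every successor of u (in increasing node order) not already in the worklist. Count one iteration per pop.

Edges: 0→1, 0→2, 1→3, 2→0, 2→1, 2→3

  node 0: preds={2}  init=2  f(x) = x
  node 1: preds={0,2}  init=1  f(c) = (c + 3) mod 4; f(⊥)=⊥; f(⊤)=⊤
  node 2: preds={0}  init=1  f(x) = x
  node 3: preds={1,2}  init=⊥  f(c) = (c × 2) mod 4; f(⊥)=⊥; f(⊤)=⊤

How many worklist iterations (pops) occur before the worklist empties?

6

Trace (6 dequeues):
  [1] u=0 | in 1 | out ⊤ | prev 2 | push {}
  [2] u=1 | in ⊤ | out ⊤ | prev 1 | push {}
  [3] u=2 | in ⊤ | out ⊤ | prev 1 | push {0,1}
  [4] u=3 | in ⊤ | out ⊤ | prev ⊥ | push {}
  [5] u=0 | in ⊤ | out ⊤ | ==
  [6] u=1 | in ⊤ | out ⊤ | ==

Converged values:
  [0] ⊤
  [1] ⊤
  [2] ⊤
  [3] ⊤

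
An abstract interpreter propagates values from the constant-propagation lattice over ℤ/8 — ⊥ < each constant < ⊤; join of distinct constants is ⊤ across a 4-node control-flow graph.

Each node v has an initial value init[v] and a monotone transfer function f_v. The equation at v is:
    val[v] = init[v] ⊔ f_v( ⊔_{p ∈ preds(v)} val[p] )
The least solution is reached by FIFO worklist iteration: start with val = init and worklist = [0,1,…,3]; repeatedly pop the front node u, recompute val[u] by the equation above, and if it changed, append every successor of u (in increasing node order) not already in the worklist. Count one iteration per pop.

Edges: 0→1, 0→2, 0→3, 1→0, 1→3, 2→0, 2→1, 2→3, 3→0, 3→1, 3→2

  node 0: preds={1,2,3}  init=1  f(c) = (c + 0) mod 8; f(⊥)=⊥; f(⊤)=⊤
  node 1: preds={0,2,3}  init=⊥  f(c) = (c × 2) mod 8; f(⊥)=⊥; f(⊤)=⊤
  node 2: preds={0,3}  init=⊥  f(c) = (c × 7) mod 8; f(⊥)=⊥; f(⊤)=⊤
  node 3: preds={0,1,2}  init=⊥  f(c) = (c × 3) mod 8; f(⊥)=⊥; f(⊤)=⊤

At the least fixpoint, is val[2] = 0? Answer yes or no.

Trace (10 dequeues):
  [1] u=0 | in ⊥ | out 1 | ==
  [2] u=1 | in 1 | out 2 | prev ⊥ | push {0}
  [3] u=2 | in 1 | out 7 | prev ⊥ | push {1}
  [4] u=3 | in ⊤ | out ⊤ | prev ⊥ | push {2}
  [5] u=0 | in ⊤ | out ⊤ | prev 1 | push {3}
  [6] u=1 | in ⊤ | out ⊤ | prev 2 | push {0}
  [7] u=2 | in ⊤ | out ⊤ | prev 7 | push {1}
  [8] u=3 | in ⊤ | out ⊤ | ==
  [9] u=0 | in ⊤ | out ⊤ | ==
  [10] u=1 | in ⊤ | out ⊤ | ==

Converged values:
  [0] ⊤
  [1] ⊤
  [2] ⊤
  [3] ⊤

no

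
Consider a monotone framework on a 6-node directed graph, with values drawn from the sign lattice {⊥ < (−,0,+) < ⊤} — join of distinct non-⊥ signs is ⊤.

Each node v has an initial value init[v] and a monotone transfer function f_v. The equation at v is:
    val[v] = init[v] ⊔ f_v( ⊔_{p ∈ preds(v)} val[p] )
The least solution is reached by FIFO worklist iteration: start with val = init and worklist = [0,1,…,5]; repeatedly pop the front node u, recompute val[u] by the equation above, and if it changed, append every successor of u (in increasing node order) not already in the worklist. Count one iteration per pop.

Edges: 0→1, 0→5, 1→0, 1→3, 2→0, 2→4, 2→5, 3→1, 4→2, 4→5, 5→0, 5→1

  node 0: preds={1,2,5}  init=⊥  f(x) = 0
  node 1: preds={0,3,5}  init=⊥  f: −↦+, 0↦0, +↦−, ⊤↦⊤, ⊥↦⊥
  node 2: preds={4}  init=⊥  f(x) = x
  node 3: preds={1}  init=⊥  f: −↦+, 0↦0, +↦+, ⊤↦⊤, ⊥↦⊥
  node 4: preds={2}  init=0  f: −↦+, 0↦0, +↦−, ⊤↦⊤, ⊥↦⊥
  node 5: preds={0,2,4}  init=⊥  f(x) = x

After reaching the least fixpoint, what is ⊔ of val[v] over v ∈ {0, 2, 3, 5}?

Worklist (8 pops):
  #1 pop 0: in=⊥ → 0 (was ⊥); enqueue []
  #2 pop 1: in=0 → 0 (was ⊥); enqueue [0]
  #3 pop 2: in=0 → 0 (was ⊥); enqueue []
  #4 pop 3: in=0 → 0 (was ⊥); enqueue [1]
  #5 pop 4: in=0 → 0 (no change)
  #6 pop 5: in=0 → 0 (was ⊥); enqueue []
  #7 pop 0: in=0 → 0 (no change)
  #8 pop 1: in=0 → 0 (no change)

Fixpoint:
  val[0] = 0
  val[1] = 0
  val[2] = 0
  val[3] = 0
  val[4] = 0
  val[5] = 0

0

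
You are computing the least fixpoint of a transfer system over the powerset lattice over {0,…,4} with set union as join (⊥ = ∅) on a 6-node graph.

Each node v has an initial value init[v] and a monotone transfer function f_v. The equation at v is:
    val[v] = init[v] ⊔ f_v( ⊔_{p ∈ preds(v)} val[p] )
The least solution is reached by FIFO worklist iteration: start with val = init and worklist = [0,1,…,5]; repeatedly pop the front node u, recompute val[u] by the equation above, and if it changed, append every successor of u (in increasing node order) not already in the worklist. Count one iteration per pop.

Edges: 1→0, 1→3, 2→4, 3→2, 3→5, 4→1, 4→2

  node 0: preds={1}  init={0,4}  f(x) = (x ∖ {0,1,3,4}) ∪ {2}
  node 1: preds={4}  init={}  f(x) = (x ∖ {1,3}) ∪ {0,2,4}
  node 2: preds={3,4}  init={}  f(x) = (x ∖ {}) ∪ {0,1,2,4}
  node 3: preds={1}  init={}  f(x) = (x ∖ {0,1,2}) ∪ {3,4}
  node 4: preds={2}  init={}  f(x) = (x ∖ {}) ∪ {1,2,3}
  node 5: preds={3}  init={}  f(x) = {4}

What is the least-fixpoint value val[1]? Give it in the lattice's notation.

{0,2,4}

Worklist (10 pops):
  #1 pop 0: in={} → {0,2,4} (was {0,4}); enqueue []
  #2 pop 1: in={} → {0,2,4} (was {}); enqueue [0]
  #3 pop 2: in={} → {0,1,2,4} (was {}); enqueue []
  #4 pop 3: in={0,2,4} → {3,4} (was {}); enqueue [2]
  #5 pop 4: in={0,1,2,4} → {0,1,2,3,4} (was {}); enqueue [1]
  #6 pop 5: in={3,4} → {4} (was {}); enqueue []
  #7 pop 0: in={0,2,4} → {0,2,4} (no change)
  #8 pop 2: in={0,1,2,3,4} → {0,1,2,3,4} (was {0,1,2,4}); enqueue [4]
  #9 pop 1: in={0,1,2,3,4} → {0,2,4} (no change)
  #10 pop 4: in={0,1,2,3,4} → {0,1,2,3,4} (no change)

Fixpoint:
  val[0] = {0,2,4}
  val[1] = {0,2,4}
  val[2] = {0,1,2,3,4}
  val[3] = {3,4}
  val[4] = {0,1,2,3,4}
  val[5] = {4}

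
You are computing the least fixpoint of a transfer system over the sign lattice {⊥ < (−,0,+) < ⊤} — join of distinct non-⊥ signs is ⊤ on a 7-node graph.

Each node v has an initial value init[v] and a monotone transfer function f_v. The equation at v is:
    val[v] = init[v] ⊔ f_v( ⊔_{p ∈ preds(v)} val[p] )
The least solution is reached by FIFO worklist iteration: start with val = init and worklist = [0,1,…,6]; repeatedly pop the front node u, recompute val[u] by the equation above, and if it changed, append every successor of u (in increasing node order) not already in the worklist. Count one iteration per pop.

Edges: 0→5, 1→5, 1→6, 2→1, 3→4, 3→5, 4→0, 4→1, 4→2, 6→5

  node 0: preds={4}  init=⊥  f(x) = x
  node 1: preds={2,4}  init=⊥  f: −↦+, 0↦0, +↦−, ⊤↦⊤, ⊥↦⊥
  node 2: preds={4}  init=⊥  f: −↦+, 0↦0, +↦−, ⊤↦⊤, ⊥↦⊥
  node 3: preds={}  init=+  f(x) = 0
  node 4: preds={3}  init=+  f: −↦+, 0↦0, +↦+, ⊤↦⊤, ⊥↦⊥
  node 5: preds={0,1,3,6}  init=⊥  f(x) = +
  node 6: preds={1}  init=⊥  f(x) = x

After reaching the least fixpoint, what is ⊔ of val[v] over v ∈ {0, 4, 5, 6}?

⊤

Iteration log — 14 steps:
  step 1. node 0  ⊔preds=+  new=+  old=⊥  +wl: 
  step 2. node 1  ⊔preds=+  new=−  old=⊥  +wl: 
  step 3. node 2  ⊔preds=+  new=−  old=⊥  +wl: 1
  step 4. node 3  ⊔preds=⊥  new=⊤  old=+  +wl: 
  step 5. node 4  ⊔preds=⊤  new=⊤  old=+  +wl: 0,2
  step 6. node 5  ⊔preds=⊤  new=+  old=⊥  +wl: 
  step 7. node 6  ⊔preds=−  new=−  old=⊥  +wl: 5
  step 8. node 1  ⊔preds=⊤  new=⊤  old=−  +wl: 6
  step 9. node 0  ⊔preds=⊤  new=⊤  old=+  +wl: 
  step 10. node 2  ⊔preds=⊤  new=⊤  old=−  +wl: 1
  step 11. node 5  ⊔preds=⊤  new=+  stable
  step 12. node 6  ⊔preds=⊤  new=⊤  old=−  +wl: 5
  step 13. node 1  ⊔preds=⊤  new=⊤  stable
  step 14. node 5  ⊔preds=⊤  new=+  stable

Least fixpoint reached:
  node 0: ⊤
  node 1: ⊤
  node 2: ⊤
  node 3: ⊤
  node 4: ⊤
  node 5: +
  node 6: ⊤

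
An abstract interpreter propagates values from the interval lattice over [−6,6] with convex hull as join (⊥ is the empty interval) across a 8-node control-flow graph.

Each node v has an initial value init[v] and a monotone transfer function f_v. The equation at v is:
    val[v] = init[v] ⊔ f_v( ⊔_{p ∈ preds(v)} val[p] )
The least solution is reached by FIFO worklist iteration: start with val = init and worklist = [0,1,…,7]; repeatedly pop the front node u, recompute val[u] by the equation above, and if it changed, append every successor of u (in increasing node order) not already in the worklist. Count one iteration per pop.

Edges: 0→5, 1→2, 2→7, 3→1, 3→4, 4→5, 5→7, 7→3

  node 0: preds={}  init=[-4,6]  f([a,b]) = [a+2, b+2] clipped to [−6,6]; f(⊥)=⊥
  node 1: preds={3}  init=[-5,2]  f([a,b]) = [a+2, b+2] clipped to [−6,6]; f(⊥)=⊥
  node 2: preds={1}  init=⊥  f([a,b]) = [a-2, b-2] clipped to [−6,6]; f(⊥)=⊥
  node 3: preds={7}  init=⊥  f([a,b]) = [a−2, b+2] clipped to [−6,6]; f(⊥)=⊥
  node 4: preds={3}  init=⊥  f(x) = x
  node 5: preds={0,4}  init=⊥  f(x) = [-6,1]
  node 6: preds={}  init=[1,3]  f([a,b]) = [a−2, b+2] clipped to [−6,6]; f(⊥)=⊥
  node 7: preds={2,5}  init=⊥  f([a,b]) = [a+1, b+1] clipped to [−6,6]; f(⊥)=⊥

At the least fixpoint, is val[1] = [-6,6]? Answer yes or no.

no

Worklist (18 pops):
  #1 pop 0: in=⊥ → [-4,6] (no change)
  #2 pop 1: in=⊥ → [-5,2] (no change)
  #3 pop 2: in=[-5,2] → [-6,0] (was ⊥); enqueue []
  #4 pop 3: in=⊥ → ⊥ (no change)
  #5 pop 4: in=⊥ → ⊥ (no change)
  #6 pop 5: in=[-4,6] → [-6,1] (was ⊥); enqueue []
  #7 pop 6: in=⊥ → [1,3] (no change)
  #8 pop 7: in=[-6,1] → [-5,2] (was ⊥); enqueue [3]
  #9 pop 3: in=[-5,2] → [-6,4] (was ⊥); enqueue [1,4]
  #10 pop 1: in=[-6,4] → [-5,6] (was [-5,2]); enqueue [2]
  #11 pop 4: in=[-6,4] → [-6,4] (was ⊥); enqueue [5]
  #12 pop 2: in=[-5,6] → [-6,4] (was [-6,0]); enqueue [7]
  #13 pop 5: in=[-6,6] → [-6,1] (no change)
  #14 pop 7: in=[-6,4] → [-5,5] (was [-5,2]); enqueue [3]
  #15 pop 3: in=[-5,5] → [-6,6] (was [-6,4]); enqueue [1,4]
  #16 pop 1: in=[-6,6] → [-5,6] (no change)
  #17 pop 4: in=[-6,6] → [-6,6] (was [-6,4]); enqueue [5]
  #18 pop 5: in=[-6,6] → [-6,1] (no change)

Fixpoint:
  val[0] = [-4,6]
  val[1] = [-5,6]
  val[2] = [-6,4]
  val[3] = [-6,6]
  val[4] = [-6,6]
  val[5] = [-6,1]
  val[6] = [1,3]
  val[7] = [-5,5]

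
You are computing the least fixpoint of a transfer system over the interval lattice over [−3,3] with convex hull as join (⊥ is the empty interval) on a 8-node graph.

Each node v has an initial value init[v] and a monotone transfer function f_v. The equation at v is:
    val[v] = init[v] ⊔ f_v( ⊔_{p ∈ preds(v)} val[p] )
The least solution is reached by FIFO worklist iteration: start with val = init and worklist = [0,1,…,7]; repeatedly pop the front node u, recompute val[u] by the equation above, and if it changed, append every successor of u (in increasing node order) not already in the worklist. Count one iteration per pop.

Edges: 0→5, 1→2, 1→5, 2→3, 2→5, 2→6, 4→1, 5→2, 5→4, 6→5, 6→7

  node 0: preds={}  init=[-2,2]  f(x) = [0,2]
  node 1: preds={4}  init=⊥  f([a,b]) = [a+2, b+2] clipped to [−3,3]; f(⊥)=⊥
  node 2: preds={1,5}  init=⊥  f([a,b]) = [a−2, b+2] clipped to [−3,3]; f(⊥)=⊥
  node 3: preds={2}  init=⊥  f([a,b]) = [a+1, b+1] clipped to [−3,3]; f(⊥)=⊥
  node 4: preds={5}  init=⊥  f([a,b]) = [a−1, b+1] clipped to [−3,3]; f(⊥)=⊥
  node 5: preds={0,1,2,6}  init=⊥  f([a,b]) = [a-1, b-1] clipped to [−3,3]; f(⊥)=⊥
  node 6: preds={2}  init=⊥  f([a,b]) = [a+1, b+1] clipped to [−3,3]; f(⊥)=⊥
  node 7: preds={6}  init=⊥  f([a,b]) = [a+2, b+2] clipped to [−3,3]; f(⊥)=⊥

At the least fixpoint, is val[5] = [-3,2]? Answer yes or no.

yes

Iteration log — 19 steps:
  step 1. node 0  ⊔preds=⊥  new=[-2,2]  stable
  step 2. node 1  ⊔preds=⊥  new=⊥  stable
  step 3. node 2  ⊔preds=⊥  new=⊥  stable
  step 4. node 3  ⊔preds=⊥  new=⊥  stable
  step 5. node 4  ⊔preds=⊥  new=⊥  stable
  step 6. node 5  ⊔preds=[-2,2]  new=[-3,1]  old=⊥  +wl: 2,4
  step 7. node 6  ⊔preds=⊥  new=⊥  stable
  step 8. node 7  ⊔preds=⊥  new=⊥  stable
  step 9. node 2  ⊔preds=[-3,1]  new=[-3,3]  old=⊥  +wl: 3,5,6
  step 10. node 4  ⊔preds=[-3,1]  new=[-3,2]  old=⊥  +wl: 1
  step 11. node 3  ⊔preds=[-3,3]  new=[-2,3]  old=⊥  +wl: 
  step 12. node 5  ⊔preds=[-3,3]  new=[-3,2]  old=[-3,1]  +wl: 2,4
  step 13. node 6  ⊔preds=[-3,3]  new=[-2,3]  old=⊥  +wl: 5,7
  step 14. node 1  ⊔preds=[-3,2]  new=[-1,3]  old=⊥  +wl: 
  step 15. node 2  ⊔preds=[-3,3]  new=[-3,3]  stable
  step 16. node 4  ⊔preds=[-3,2]  new=[-3,3]  old=[-3,2]  +wl: 1
  step 17. node 5  ⊔preds=[-3,3]  new=[-3,2]  stable
  step 18. node 7  ⊔preds=[-2,3]  new=[0,3]  old=⊥  +wl: 
  step 19. node 1  ⊔preds=[-3,3]  new=[-1,3]  stable

Least fixpoint reached:
  node 0: [-2,2]
  node 1: [-1,3]
  node 2: [-3,3]
  node 3: [-2,3]
  node 4: [-3,3]
  node 5: [-3,2]
  node 6: [-2,3]
  node 7: [0,3]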